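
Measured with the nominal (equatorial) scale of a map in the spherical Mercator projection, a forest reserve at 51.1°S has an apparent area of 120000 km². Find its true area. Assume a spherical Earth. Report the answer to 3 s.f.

Mercator is conformal, so the point scale is isotropic: h = k = sec φ = 1/cos φ.
Areal scale = k² = sec²φ = 1/cos²(51.1°) = 1/0.6280² = 2.536.
True area = apparent / (areal scale) = 120000 / 2.536 ≈ 47300 km².

47300 km²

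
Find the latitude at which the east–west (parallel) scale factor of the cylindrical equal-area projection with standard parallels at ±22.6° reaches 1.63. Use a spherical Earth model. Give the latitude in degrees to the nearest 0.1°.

A cylindrical equal-area projection with standard parallel φ₀ has meridian scale h = cos φ / cos φ₀ and parallel scale k = cos φ₀ / cos φ (so areas are preserved, h·k = 1).
k = cos φ₀ / cos φ = 1.63  ⇒  cos φ = cos 22.6° / 1.63 = 0.5664.
φ = arccos(0.5664) ≈ 55.5°.

55.5°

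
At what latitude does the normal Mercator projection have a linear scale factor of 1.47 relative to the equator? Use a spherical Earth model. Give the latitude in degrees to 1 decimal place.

Mercator scale is k = sec φ = 1/cos φ.
1/cos φ = 1.47  ⇒  cos φ = 0.6803  ⇒  φ = arccos(0.6803) ≈ 47.1°.

47.1°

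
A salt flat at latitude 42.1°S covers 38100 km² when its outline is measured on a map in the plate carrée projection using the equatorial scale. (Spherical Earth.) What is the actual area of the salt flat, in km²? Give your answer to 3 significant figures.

For the equirectangular projection with φ₀ = 0 (plate carrée), h = 1 along meridians and k = sec φ along parallels.
Areal scale = h·k = 1 × sec φ; at 42.1°, h = 1.000, k = 1.348, so h·k = 1.348.
True area = apparent / (areal scale) = 38100 / 1.348 ≈ 28300 km².

28300 km²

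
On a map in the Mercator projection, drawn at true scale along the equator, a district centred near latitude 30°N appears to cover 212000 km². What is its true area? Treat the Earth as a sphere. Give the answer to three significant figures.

159000 km²

Mercator is conformal, so the point scale is isotropic: h = k = sec φ = 1/cos φ.
Areal scale = k² = sec²φ = 1/cos²(30°) = 1/0.8660² = 1.333.
True area = apparent / (areal scale) = 212000 / 1.333 ≈ 159000 km².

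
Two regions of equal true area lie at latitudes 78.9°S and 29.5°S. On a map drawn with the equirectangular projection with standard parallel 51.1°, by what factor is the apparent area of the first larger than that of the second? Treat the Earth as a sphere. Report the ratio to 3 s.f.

In the equirectangular projection with standard parallel φ₀ = 51.1° (x = Rλ cos φ₀, y = Rφ), meridians are true-scale (h = 1) and the parallel scale is k = cos φ₀ / cos φ.
Areal scale at 78.9°: h·k = 1.000 × 3.262 = 3.262.
Areal scale at 29.5°: h·k = 1.000 × 0.7215 = 0.7215.
Ratio = 3.262/0.7215 ≈ 4.52.

4.52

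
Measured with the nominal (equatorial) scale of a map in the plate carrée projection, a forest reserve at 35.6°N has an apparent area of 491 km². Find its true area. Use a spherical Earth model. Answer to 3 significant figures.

In the plate carrée (x = Rλ, y = Rφ), meridians are true-scale (h = 1) and parallels are stretched by k = sec φ.
Areal scale = h·k = 1 × sec φ; at 35.6°, h = 1.000, k = 1.230, so h·k = 1.230.
True area = apparent / (areal scale) = 491 / 1.230 ≈ 399 km².

399 km²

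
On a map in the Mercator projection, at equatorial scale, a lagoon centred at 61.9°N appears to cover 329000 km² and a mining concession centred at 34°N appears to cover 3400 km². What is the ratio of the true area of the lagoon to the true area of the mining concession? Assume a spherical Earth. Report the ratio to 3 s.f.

Since Mercator area scale is 1/cos²φ, the true area equals the apparent area multiplied by cos²φ.
True area of lagoon: 329000 × cos²(61.9°) = 329000 × 0.2219 = 72990 km².
True area of mining concession: 3400 × cos²(34°) = 3400 × 0.6873 = 2337 km².
Ratio = 72990 / 2337 ≈ 31.2.

31.2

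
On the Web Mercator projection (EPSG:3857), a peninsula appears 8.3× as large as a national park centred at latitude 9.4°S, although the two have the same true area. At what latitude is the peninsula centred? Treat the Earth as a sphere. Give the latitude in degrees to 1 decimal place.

70.0°

For equal true areas on Mercator, apparent areas scale as sec²φ, so the ratio is cos²φ₂ / cos²φ₁.
cos²φ₂ / cos²φ₁ = 8.3  ⇒  cos φ₁ = cos 9.4° / √8.3 = 0.9866/2.881 = 0.3424.
φ₁ = arccos(0.3424) ≈ 70.0°.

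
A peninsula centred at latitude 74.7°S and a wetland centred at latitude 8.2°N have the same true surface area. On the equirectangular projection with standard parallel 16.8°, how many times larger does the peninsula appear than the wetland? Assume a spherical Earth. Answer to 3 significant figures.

In the equirectangular projection with standard parallel φ₀ = 16.8° (x = Rλ cos φ₀, y = Rφ), meridians are true-scale (h = 1) and the parallel scale is k = cos φ₀ / cos φ.
Areal scale at 74.7°: h·k = 1.000 × 3.628 = 3.628.
Areal scale at 8.2°: h·k = 1.000 × 0.9672 = 0.9672.
Ratio = 3.628/0.9672 ≈ 3.75.

3.75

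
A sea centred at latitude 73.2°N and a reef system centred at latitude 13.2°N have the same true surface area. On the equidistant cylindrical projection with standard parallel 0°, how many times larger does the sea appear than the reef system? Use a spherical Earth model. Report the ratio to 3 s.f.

3.37

For the equirectangular projection with φ₀ = 0 (plate carrée), h = 1 along meridians and k = sec φ along parallels.
Areal scale at 73.2°: h·k = 1.000 × 3.460 = 3.460.
Areal scale at 13.2°: h·k = 1.000 × 1.027 = 1.027.
Ratio = 3.460/1.027 ≈ 3.37.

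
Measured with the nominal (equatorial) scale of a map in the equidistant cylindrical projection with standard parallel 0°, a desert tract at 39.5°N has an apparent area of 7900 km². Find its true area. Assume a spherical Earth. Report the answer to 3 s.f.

6100 km²

For the equirectangular projection with φ₀ = 0 (plate carrée), h = 1 along meridians and k = sec φ along parallels.
Areal scale = h·k = 1 × sec φ; at 39.5°, h = 1.000, k = 1.296, so h·k = 1.296.
True area = apparent / (areal scale) = 7900 / 1.296 ≈ 6100 km².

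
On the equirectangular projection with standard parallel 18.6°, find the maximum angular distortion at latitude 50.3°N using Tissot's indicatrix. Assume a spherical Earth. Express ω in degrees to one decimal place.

22.5°

In the equirectangular projection with standard parallel φ₀ = 18.6° (x = Rλ cos φ₀, y = Rφ), meridians are true-scale (h = 1) and the parallel scale is k = cos φ₀ / cos φ.
At 50.3°: h = 1.000, k = 1.484; principal scales a = 1.484, b = 1.000.
sin(ω/2) = (a − b)/(a + b) = 0.4837/2.484 = 0.1948, so ω = 2 arcsin(0.1948) ≈ 22.5°.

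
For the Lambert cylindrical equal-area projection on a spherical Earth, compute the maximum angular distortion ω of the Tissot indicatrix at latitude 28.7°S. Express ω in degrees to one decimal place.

The Lambert cylindrical equal-area projection is the cylindrical equal-area projection with its standard parallel at the equator (φ₀ = 0). For cylindrical equal-area with standard parallel φ₀, h = cos φ / cos φ₀ and k = cos φ₀ / cos φ, so h·k = 1.
At 28.7°: h = 0.8771, k = 1.140; principal scales a = 1.140, b = 0.8771.
sin(ω/2) = (a − b)/(a + b) = 0.2629/2.017 = 0.1303, so ω = 2 arcsin(0.1303) ≈ 15.0°.

15.0°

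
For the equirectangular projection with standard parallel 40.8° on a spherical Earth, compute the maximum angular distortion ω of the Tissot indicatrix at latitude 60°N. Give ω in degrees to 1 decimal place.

With standard parallel φ₀ = 40.8°, the equirectangular projection gives x = Rλ cos φ₀, y = Rφ, so h = 1 and k = cos 40.8° / cos φ.
At 60°: h = 1.000, k = 1.514; principal scales a = 1.514, b = 1.000.
sin(ω/2) = (a − b)/(a + b) = 0.5140/2.514 = 0.2045, so ω = 2 arcsin(0.2045) ≈ 23.6°.

23.6°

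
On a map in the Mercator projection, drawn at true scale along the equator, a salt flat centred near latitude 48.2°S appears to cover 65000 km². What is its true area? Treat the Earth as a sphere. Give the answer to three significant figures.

Mercator is conformal, so the point scale is isotropic: h = k = sec φ = 1/cos φ.
Areal scale = k² = sec²φ = 1/cos²(48.2°) = 1/0.6665² = 2.251.
True area = apparent / (areal scale) = 65000 / 2.251 ≈ 28900 km².

28900 km²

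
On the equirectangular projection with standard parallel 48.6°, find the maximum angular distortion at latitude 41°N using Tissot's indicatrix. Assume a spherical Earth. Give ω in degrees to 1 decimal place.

With standard parallel φ₀ = 48.6°, the equirectangular projection gives x = Rλ cos φ₀, y = Rφ, so h = 1 and k = cos 48.6° / cos φ.
At 41°: h = 1.000, k = 0.8762; principal scales a = 1.000, b = 0.8762.
sin(ω/2) = (a − b)/(a + b) = 0.1238/1.876 = 0.06596, so ω = 2 arcsin(0.06596) ≈ 7.6°.

7.6°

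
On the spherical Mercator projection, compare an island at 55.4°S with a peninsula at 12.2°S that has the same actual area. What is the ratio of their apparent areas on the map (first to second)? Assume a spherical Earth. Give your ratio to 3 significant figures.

2.96

Mercator is conformal with k = sec φ, so areal scale = k² = sec²φ.
At 55.4°: sec²(55.4°) = 1/0.5678² = 3.101.
At 12.2°: sec²(12.2°) = 1/0.9774² = 1.047.
Ratio = 3.101/1.047 = cos²(12.2°)/cos²(55.4°) ≈ 2.96.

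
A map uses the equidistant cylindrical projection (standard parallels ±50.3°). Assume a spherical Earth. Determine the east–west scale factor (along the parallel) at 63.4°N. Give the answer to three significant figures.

With standard parallel φ₀ = 50.3°, the equirectangular projection gives x = Rλ cos φ₀, y = Rφ, so h = 1 and k = cos 50.3° / cos φ.
k = cos 50.3° / cos 63.4° = 0.6388/0.4478 = 1.427.

1.43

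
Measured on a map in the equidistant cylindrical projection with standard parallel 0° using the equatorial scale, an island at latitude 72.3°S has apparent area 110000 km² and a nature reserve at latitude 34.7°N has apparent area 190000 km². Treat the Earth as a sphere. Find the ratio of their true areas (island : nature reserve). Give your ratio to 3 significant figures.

On the plate carrée, areal scale = h·k = 1 × sec φ, so true area = apparent × cos φ.
True area of island: 110000 × cos(72.3°) = 110000 × 0.3040 = 33440 km².
True area of nature reserve: 190000 × cos(34.7°) = 190000 × 0.8221 = 156200 km².
Ratio = 33440 / 156200 ≈ 0.214.

0.214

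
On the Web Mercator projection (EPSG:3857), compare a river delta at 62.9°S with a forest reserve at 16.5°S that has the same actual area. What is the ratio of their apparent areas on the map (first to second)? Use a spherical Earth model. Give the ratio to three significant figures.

On Mercator, area is exaggerated by sec²φ = 1/cos²φ.
At 62.9°: sec²(62.9°) = 1/0.4555² = 4.819.
At 16.5°: sec²(16.5°) = 1/0.9588² = 1.088.
Ratio = 4.819/1.088 = cos²(16.5°)/cos²(62.9°) ≈ 4.43.

4.43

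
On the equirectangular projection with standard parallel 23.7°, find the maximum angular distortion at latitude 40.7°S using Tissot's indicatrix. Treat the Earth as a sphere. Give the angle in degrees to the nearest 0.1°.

10.8°

In the equirectangular projection with standard parallel φ₀ = 23.7° (x = Rλ cos φ₀, y = Rφ), meridians are true-scale (h = 1) and the parallel scale is k = cos φ₀ / cos φ.
At 40.7°: h = 1.000, k = 1.208; principal scales a = 1.208, b = 1.000.
sin(ω/2) = (a − b)/(a + b) = 0.2078/2.208 = 0.09411, so ω = 2 arcsin(0.09411) ≈ 10.8°.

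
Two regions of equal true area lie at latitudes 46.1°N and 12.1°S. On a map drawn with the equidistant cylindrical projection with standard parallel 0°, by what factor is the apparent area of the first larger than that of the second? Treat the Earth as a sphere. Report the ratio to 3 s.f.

For the equirectangular projection with φ₀ = 0 (plate carrée), h = 1 along meridians and k = sec φ along parallels.
Areal scale at 46.1°: h·k = 1.000 × 1.442 = 1.442.
Areal scale at 12.1°: h·k = 1.000 × 1.023 = 1.023.
Ratio = 1.442/1.023 ≈ 1.41.

1.41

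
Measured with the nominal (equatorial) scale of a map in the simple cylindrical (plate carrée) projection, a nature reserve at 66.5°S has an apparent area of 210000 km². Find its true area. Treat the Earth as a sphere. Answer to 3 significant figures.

83700 km²

Plate carrée maps x = Rλ, y = Rφ. The meridian scale is h = 1 and the parallel scale is k = 1/cos φ = sec φ.
Areal scale = h·k = 1 × sec φ; at 66.5°, h = 1.000, k = 2.508, so h·k = 2.508.
True area = apparent / (areal scale) = 210000 / 2.508 ≈ 83700 km².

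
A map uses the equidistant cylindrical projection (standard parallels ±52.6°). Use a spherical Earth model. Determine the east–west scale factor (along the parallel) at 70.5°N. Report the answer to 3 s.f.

With standard parallel φ₀ = 52.6°, the equirectangular projection gives x = Rλ cos φ₀, y = Rφ, so h = 1 and k = cos 52.6° / cos φ.
k = cos 52.6° / cos 70.5° = 0.6074/0.3338 = 1.820.

1.82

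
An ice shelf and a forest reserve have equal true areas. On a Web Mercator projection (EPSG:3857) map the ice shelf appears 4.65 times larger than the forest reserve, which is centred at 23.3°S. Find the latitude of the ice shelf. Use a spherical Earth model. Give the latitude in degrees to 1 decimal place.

On Mercator, (apparent₁)/(apparent₂) = sec²φ₁ / sec²φ₂ when true areas are equal.
cos²φ₂ / cos²φ₁ = 4.65  ⇒  cos φ₁ = cos 23.3° / √4.65 = 0.9184/2.156 = 0.4259.
φ₁ = arccos(0.4259) ≈ 64.8°.

64.8°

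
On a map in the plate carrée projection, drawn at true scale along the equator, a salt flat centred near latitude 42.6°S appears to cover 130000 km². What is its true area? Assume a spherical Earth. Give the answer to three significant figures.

In the plate carrée (x = Rλ, y = Rφ), meridians are true-scale (h = 1) and parallels are stretched by k = sec φ.
Areal scale = h·k = 1 × sec φ; at 42.6°, h = 1.000, k = 1.359, so h·k = 1.359.
True area = apparent / (areal scale) = 130000 / 1.359 ≈ 95700 km².

95700 km²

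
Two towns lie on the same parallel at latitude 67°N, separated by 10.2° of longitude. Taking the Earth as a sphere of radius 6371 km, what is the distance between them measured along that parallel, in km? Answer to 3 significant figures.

443 km

Arc length along a parallel = R cos φ · Δλ (with Δλ in radians).
= 6371 × cos 67° × (10.2° × π/180) = 6371 × 0.3907 × 0.1780 ≈ 443 km.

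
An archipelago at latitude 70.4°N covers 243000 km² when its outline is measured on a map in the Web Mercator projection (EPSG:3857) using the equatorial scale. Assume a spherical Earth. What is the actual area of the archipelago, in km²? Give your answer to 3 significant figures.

For Mercator, h = k = sec φ (a conformal cylindrical projection has a single point scale, 1/cos φ).
Areal scale = k² = sec²φ = 1/cos²(70.4°) = 1/0.3355² = 8.887.
True area = apparent / (areal scale) = 243000 / 8.887 ≈ 27300 km².

27300 km²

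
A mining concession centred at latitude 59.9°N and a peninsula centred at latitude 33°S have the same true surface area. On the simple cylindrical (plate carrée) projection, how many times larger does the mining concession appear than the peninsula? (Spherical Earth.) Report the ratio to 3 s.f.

1.67

In the plate carrée (x = Rλ, y = Rφ), meridians are true-scale (h = 1) and parallels are stretched by k = sec φ.
Areal scale at 59.9°: h·k = 1.000 × 1.994 = 1.994.
Areal scale at 33°: h·k = 1.000 × 1.192 = 1.192.
Ratio = 1.994/1.192 ≈ 1.67.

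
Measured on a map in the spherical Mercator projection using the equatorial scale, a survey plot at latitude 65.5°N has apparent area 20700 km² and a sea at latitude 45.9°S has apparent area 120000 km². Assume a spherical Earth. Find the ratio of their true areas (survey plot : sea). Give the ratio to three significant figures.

0.0613

On Mercator the areal scale is sec²φ, so true area = apparent × cos²φ.
True area of survey plot: 20700 × cos²(65.5°) = 20700 × 0.1720 = 3560 km².
True area of sea: 120000 × cos²(45.9°) = 120000 × 0.4843 = 58120 km².
Ratio = 3560 / 58120 ≈ 0.0613.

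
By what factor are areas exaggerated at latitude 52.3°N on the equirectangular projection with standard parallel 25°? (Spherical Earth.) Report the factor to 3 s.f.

In the equirectangular projection with standard parallel φ₀ = 25° (x = Rλ cos φ₀, y = Rφ), meridians are true-scale (h = 1) and the parallel scale is k = cos φ₀ / cos φ.
Areal scale = h·k = 1 × cos φ₀ / cos φ; at 52.3°, h = 1.000, k = 1.482, so h·k = 1.482.

1.48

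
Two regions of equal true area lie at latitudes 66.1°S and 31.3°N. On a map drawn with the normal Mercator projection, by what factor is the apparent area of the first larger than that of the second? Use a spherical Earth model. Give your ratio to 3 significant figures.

4.45

On Mercator, area is exaggerated by sec²φ = 1/cos²φ.
At 66.1°: sec²(66.1°) = 1/0.4051² = 6.092.
At 31.3°: sec²(31.3°) = 1/0.8545² = 1.370.
Ratio = 6.092/1.370 = cos²(31.3°)/cos²(66.1°) ≈ 4.45.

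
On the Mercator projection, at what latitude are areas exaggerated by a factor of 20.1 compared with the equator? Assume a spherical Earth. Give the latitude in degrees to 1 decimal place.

Mercator areal scale is sec²φ.
sec²φ = 20.1  ⇒  cos²φ = 0.04975  ⇒  cos φ = 0.2230.
φ = arccos(0.2230) ≈ 77.1°.

77.1°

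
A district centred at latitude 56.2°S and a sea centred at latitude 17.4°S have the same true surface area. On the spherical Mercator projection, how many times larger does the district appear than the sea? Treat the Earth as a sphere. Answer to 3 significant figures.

2.94

Mercator is conformal with k = sec φ, so areal scale = k² = sec²φ.
At 56.2°: sec²(56.2°) = 1/0.5563² = 3.231.
At 17.4°: sec²(17.4°) = 1/0.9542² = 1.098.
Ratio = 3.231/1.098 = cos²(17.4°)/cos²(56.2°) ≈ 2.94.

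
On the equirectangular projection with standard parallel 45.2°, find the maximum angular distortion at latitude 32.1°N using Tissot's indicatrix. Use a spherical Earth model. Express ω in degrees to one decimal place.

10.5°

The equidistant cylindrical projection with φ₀ = 45.2° has h = 1 (meridians true) and k = cos φ₀ / cos φ along parallels.
At 32.1°: h = 1.000, k = 0.8318; principal scales a = 1.000, b = 0.8318.
sin(ω/2) = (a − b)/(a + b) = 0.1682/1.832 = 0.09182, so ω = 2 arcsin(0.09182) ≈ 10.5°.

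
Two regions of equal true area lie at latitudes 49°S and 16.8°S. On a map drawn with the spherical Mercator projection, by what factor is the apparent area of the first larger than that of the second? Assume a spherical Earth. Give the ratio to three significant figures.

2.13

Mercator is conformal with k = sec φ, so areal scale = k² = sec²φ.
At 49°: sec²(49°) = 1/0.6561² = 2.323.
At 16.8°: sec²(16.8°) = 1/0.9573² = 1.091.
Ratio = 2.323/1.091 = cos²(16.8°)/cos²(49°) ≈ 2.13.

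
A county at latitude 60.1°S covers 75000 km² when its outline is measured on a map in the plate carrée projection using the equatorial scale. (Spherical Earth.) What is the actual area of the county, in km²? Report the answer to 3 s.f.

37400 km²

For the equirectangular projection with φ₀ = 0 (plate carrée), h = 1 along meridians and k = sec φ along parallels.
Areal scale = h·k = 1 × sec φ; at 60.1°, h = 1.000, k = 2.006, so h·k = 2.006.
True area = apparent / (areal scale) = 75000 / 2.006 ≈ 37400 km².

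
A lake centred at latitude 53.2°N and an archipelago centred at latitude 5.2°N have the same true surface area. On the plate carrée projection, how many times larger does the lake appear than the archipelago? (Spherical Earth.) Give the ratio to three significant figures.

For the equirectangular projection with φ₀ = 0 (plate carrée), h = 1 along meridians and k = sec φ along parallels.
Areal scale at 53.2°: h·k = 1.000 × 1.669 = 1.669.
Areal scale at 5.2°: h·k = 1.000 × 1.004 = 1.004.
Ratio = 1.669/1.004 ≈ 1.66.

1.66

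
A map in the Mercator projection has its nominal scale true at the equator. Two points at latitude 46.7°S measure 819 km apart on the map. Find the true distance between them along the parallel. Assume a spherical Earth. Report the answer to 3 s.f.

For Mercator, h = k = sec φ (a conformal cylindrical projection has a single point scale, 1/cos φ).
Along the parallel at 46.7°, map distances are exaggerated by k = sec 46.7° = 1.458.
True distance = 819 / 1.458 = 819 × cos 46.7° ≈ 562 km.

562 km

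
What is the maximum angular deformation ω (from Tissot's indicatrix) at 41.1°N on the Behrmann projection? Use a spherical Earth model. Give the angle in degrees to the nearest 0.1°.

15.9°

Behrmann is a cylindrical equal-area projection with standard parallels at ±30°. A cylindrical equal-area projection with standard parallel φ₀ has meridian scale h = cos φ / cos φ₀ and parallel scale k = cos φ₀ / cos φ (so areas are preserved, h·k = 1).
At 41.1°: h = 0.8701, k = 1.149; principal scales a = 1.149, b = 0.8701.
sin(ω/2) = (a − b)/(a + b) = 0.2791/2.019 = 0.1382, so ω = 2 arcsin(0.1382) ≈ 15.9°.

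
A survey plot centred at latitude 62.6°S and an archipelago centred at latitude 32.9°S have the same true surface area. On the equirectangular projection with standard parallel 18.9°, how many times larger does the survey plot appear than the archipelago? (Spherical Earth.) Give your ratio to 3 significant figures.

The equidistant cylindrical projection with φ₀ = 18.9° has h = 1 (meridians true) and k = cos φ₀ / cos φ along parallels.
Areal scale at 62.6°: h·k = 1.000 × 2.056 = 2.056.
Areal scale at 32.9°: h·k = 1.000 × 1.127 = 1.127.
Ratio = 2.056/1.127 ≈ 1.82.

1.82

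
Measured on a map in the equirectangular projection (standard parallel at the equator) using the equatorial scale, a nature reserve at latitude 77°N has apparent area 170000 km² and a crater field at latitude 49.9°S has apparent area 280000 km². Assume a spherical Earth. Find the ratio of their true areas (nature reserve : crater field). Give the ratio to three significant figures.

Plate carrée has h = 1 and k = sec φ, giving areal scale sec φ; true area = (apparent area) · cos φ.
True area of nature reserve: 170000 × cos(77°) = 170000 × 0.2250 = 38240 km².
True area of crater field: 280000 × cos(49.9°) = 280000 × 0.6441 = 180400 km².
Ratio = 38240 / 180400 ≈ 0.212.

0.212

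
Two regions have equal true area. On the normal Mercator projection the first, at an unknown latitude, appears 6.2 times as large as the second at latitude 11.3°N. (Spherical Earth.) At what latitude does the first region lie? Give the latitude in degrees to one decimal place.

For equal true areas on Mercator, apparent areas scale as sec²φ, so the ratio is cos²φ₂ / cos²φ₁.
cos²φ₂ / cos²φ₁ = 6.2  ⇒  cos φ₁ = cos 11.3° / √6.2 = 0.9806/2.490 = 0.3938.
φ₁ = arccos(0.3938) ≈ 66.8°.

66.8°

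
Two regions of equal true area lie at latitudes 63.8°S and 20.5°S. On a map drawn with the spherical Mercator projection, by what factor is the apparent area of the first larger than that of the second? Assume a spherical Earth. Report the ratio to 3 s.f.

4.50

Mercator is conformal with k = sec φ, so areal scale = k² = sec²φ.
At 63.8°: sec²(63.8°) = 1/0.4415² = 5.130.
At 20.5°: sec²(20.5°) = 1/0.9367² = 1.140.
Ratio = 5.130/1.140 = cos²(20.5°)/cos²(63.8°) ≈ 4.50.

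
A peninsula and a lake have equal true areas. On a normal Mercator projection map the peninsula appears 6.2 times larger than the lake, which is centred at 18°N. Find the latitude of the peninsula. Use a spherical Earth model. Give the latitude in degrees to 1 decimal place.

On Mercator, (apparent₁)/(apparent₂) = sec²φ₁ / sec²φ₂ when true areas are equal.
cos²φ₂ / cos²φ₁ = 6.2  ⇒  cos φ₁ = cos 18° / √6.2 = 0.9511/2.490 = 0.3820.
φ₁ = arccos(0.3820) ≈ 67.5°.

67.5°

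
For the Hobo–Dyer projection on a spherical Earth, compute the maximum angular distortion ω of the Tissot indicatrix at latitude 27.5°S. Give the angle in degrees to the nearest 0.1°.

Hobo–Dyer is a cylindrical equal-area projection with standard parallels at ±37.5°. Cylindrical equal-area (φ₀ = 37.5°): h = cos φ / cos 37.5° along meridians, k = cos 37.5° / cos φ along parallels; h·k = 1.
At 27.5°: h = 1.118, k = 0.8944; principal scales a = 1.118, b = 0.8944.
sin(ω/2) = (a − b)/(a + b) = 0.2236/2.012 = 0.1111, so ω = 2 arcsin(0.1111) ≈ 12.8°.

12.8°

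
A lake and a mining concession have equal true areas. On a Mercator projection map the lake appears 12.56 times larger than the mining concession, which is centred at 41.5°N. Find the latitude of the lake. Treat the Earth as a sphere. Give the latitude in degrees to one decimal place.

On Mercator, (apparent₁)/(apparent₂) = sec²φ₁ / sec²φ₂ when true areas are equal.
cos²φ₂ / cos²φ₁ = 12.56  ⇒  cos φ₁ = cos 41.5° / √12.56 = 0.7490/3.544 = 0.2113.
φ₁ = arccos(0.2113) ≈ 77.8°.

77.8°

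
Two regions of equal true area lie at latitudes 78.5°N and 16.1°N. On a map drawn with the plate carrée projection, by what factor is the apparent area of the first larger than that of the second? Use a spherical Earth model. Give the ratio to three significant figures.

In the plate carrée (x = Rλ, y = Rφ), meridians are true-scale (h = 1) and parallels are stretched by k = sec φ.
Areal scale at 78.5°: h·k = 1.000 × 5.016 = 5.016.
Areal scale at 16.1°: h·k = 1.000 × 1.041 = 1.041.
Ratio = 5.016/1.041 ≈ 4.82.

4.82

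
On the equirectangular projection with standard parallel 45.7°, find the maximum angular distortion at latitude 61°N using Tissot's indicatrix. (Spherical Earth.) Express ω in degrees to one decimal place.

20.8°

The equidistant cylindrical projection with φ₀ = 45.7° has h = 1 (meridians true) and k = cos φ₀ / cos φ along parallels.
At 61°: h = 1.000, k = 1.441; principal scales a = 1.441, b = 1.000.
sin(ω/2) = (a − b)/(a + b) = 0.4406/2.441 = 0.1805, so ω = 2 arcsin(0.1805) ≈ 20.8°.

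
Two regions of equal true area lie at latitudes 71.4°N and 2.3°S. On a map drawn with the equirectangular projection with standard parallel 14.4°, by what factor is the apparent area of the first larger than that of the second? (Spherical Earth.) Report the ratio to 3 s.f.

With standard parallel φ₀ = 14.4°, the equirectangular projection gives x = Rλ cos φ₀, y = Rφ, so h = 1 and k = cos 14.4° / cos φ.
Areal scale at 71.4°: h·k = 1.000 × 3.037 = 3.037.
Areal scale at 2.3°: h·k = 1.000 × 0.9694 = 0.9694.
Ratio = 3.037/0.9694 ≈ 3.13.

3.13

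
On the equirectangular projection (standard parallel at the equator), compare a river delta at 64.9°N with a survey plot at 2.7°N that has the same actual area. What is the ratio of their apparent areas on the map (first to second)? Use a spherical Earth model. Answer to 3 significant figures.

2.35

Plate carrée maps x = Rλ, y = Rφ. The meridian scale is h = 1 and the parallel scale is k = 1/cos φ = sec φ.
Areal scale at 64.9°: h·k = 1.000 × 2.357 = 2.357.
Areal scale at 2.7°: h·k = 1.000 × 1.001 = 1.001.
Ratio = 2.357/1.001 ≈ 2.35.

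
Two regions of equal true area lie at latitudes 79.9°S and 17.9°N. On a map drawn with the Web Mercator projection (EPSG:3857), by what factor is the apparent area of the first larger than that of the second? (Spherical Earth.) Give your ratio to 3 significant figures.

Mercator areal scale is sec²φ.
At 79.9°: sec²(79.9°) = 1/0.1754² = 32.52.
At 17.9°: sec²(17.9°) = 1/0.9516² = 1.104.
Ratio = 32.52/1.104 = cos²(17.9°)/cos²(79.9°) ≈ 29.4.

29.4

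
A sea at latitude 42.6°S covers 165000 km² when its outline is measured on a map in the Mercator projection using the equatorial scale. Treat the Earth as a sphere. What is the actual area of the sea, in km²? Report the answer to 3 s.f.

For Mercator, h = k = sec φ (a conformal cylindrical projection has a single point scale, 1/cos φ).
Areal scale = k² = sec²φ = 1/cos²(42.6°) = 1/0.7361² = 1.846.
True area = apparent / (areal scale) = 165000 / 1.846 ≈ 89400 km².

89400 km²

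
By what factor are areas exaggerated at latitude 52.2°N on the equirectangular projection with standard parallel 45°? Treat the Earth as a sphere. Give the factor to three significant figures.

With standard parallel φ₀ = 45°, the equirectangular projection gives x = Rλ cos φ₀, y = Rφ, so h = 1 and k = cos 45° / cos φ.
Areal scale = h·k = 1 × cos φ₀ / cos φ; at 52.2°, h = 1.000, k = 1.154, so h·k = 1.154.

1.15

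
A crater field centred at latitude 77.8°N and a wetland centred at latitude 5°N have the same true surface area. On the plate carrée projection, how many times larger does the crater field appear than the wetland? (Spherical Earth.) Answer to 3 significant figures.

4.71

In the plate carrée (x = Rλ, y = Rφ), meridians are true-scale (h = 1) and parallels are stretched by k = sec φ.
Areal scale at 77.8°: h·k = 1.000 × 4.732 = 4.732.
Areal scale at 5°: h·k = 1.000 × 1.004 = 1.004.
Ratio = 4.732/1.004 ≈ 4.71.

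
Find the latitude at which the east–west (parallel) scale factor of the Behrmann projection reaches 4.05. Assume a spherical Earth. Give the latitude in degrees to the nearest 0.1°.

77.7°

Behrmann is a cylindrical equal-area projection with standard parallels at ±30°. For cylindrical equal-area with standard parallel φ₀, h = cos φ / cos φ₀ and k = cos φ₀ / cos φ, so h·k = 1.
k = cos φ₀ / cos φ = 4.05  ⇒  cos φ = cos 30° / 4.05 = 0.2138.
φ = arccos(0.2138) ≈ 77.7°.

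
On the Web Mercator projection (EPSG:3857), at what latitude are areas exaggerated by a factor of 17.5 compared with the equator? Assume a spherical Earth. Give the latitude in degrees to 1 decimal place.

76.2°

Mercator areal scale is sec²φ.
sec²φ = 17.5  ⇒  cos²φ = 0.05714  ⇒  cos φ = 0.2390.
φ = arccos(0.2390) ≈ 76.2°.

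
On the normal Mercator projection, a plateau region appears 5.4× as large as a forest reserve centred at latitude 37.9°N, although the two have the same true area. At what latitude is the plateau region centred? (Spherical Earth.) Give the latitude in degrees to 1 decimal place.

On Mercator, (apparent₁)/(apparent₂) = sec²φ₁ / sec²φ₂ when true areas are equal.
cos²φ₂ / cos²φ₁ = 5.4  ⇒  cos φ₁ = cos 37.9° / √5.4 = 0.7891/2.324 = 0.3396.
φ₁ = arccos(0.3396) ≈ 70.1°.

70.1°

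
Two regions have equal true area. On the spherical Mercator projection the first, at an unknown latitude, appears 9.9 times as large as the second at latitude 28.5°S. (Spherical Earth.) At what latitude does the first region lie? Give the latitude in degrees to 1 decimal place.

Mercator areal scale is sec²φ, so apparent-area ratio = sec²φ₁ / sec²φ₂ = cos²φ₂ / cos²φ₁.
cos²φ₂ / cos²φ₁ = 9.9  ⇒  cos φ₁ = cos 28.5° / √9.9 = 0.8788/3.146 = 0.2793.
φ₁ = arccos(0.2793) ≈ 73.8°.

73.8°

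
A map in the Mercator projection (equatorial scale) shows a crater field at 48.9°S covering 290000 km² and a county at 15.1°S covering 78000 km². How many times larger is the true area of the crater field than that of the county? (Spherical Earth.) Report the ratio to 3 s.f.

Since Mercator area scale is 1/cos²φ, the true area equals the apparent area multiplied by cos²φ.
True area of crater field: 290000 × cos²(48.9°) = 290000 × 0.4321 = 125300 km².
True area of county: 78000 × cos²(15.1°) = 78000 × 0.9321 = 72710 km².
Ratio = 125300 / 72710 ≈ 1.72.

1.72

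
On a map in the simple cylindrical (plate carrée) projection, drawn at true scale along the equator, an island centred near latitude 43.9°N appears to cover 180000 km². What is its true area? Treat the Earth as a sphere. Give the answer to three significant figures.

Plate carrée maps x = Rλ, y = Rφ. The meridian scale is h = 1 and the parallel scale is k = 1/cos φ = sec φ.
Areal scale = h·k = 1 × sec φ; at 43.9°, h = 1.000, k = 1.388, so h·k = 1.388.
True area = apparent / (areal scale) = 180000 / 1.388 ≈ 130000 km².

130000 km²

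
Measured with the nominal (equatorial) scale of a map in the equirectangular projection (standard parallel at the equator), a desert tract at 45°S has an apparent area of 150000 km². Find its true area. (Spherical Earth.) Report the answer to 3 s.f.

In the plate carrée (x = Rλ, y = Rφ), meridians are true-scale (h = 1) and parallels are stretched by k = sec φ.
Areal scale = h·k = 1 × sec φ; at 45°, h = 1.000, k = 1.414, so h·k = 1.414.
True area = apparent / (areal scale) = 150000 / 1.414 ≈ 106000 km².

106000 km²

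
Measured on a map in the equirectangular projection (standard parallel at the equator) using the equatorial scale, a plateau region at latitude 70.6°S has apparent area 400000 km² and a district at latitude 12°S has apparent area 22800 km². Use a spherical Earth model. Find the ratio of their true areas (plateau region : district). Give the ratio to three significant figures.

5.96

On the plate carrée, areal scale = h·k = 1 × sec φ, so true area = apparent × cos φ.
True area of plateau region: 400000 × cos(70.6°) = 400000 × 0.3322 = 132900 km².
True area of district: 22800 × cos(12°) = 22800 × 0.9781 = 22300 km².
Ratio = 132900 / 22300 ≈ 5.96.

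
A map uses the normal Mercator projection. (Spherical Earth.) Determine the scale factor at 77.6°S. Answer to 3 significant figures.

4.66

Mercator is conformal, so the point scale is isotropic: h = k = sec φ = 1/cos φ.
k = 1/cos 77.6° = 1/0.2147 = 4.657.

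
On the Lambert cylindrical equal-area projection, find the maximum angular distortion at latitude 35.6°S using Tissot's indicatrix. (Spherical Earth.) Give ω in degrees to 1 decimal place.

23.5°

The Lambert cylindrical equal-area projection is the cylindrical equal-area projection with its standard parallel at the equator (φ₀ = 0). For cylindrical equal-area with standard parallel φ₀, h = cos φ / cos φ₀ and k = cos φ₀ / cos φ, so h·k = 1.
At 35.6°: h = 0.8131, k = 1.230; principal scales a = 1.230, b = 0.8131.
sin(ω/2) = (a − b)/(a + b) = 0.4168/2.043 = 0.2040, so ω = 2 arcsin(0.2040) ≈ 23.5°.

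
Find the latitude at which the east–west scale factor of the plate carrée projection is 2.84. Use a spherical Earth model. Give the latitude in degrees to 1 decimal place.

Plate carrée: h = 1, k = sec φ along parallels.
sec φ = 2.84  ⇒  cos φ = 0.3521  ⇒  φ ≈ 69.4°.

69.4°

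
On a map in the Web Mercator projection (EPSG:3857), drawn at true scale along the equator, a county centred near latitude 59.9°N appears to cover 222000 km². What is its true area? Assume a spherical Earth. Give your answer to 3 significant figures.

The Mercator projection is conformal; its linear scale factor is the same in every direction and equals sec φ = 1/cos φ.
Areal scale = k² = sec²φ = 1/cos²(59.9°) = 1/0.5015² = 3.976.
True area = apparent / (areal scale) = 222000 / 3.976 ≈ 55800 km².

55800 km²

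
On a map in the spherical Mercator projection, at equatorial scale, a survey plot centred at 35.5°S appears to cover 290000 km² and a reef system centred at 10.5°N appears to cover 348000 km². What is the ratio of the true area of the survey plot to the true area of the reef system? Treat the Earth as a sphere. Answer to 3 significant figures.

Since Mercator area scale is 1/cos²φ, the true area equals the apparent area multiplied by cos²φ.
True area of survey plot: 290000 × cos²(35.5°) = 290000 × 0.6628 = 192200 km².
True area of reef system: 348000 × cos²(10.5°) = 348000 × 0.9668 = 336400 km².
Ratio = 192200 / 336400 ≈ 0.571.

0.571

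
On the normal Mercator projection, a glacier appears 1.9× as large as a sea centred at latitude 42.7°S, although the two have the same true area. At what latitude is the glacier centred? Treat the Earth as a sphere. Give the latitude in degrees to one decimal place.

57.8°

Mercator areal scale is sec²φ, so apparent-area ratio = sec²φ₁ / sec²φ₂ = cos²φ₂ / cos²φ₁.
cos²φ₂ / cos²φ₁ = 1.9  ⇒  cos φ₁ = cos 42.7° / √1.9 = 0.7349/1.378 = 0.5332.
φ₁ = arccos(0.5332) ≈ 57.8°.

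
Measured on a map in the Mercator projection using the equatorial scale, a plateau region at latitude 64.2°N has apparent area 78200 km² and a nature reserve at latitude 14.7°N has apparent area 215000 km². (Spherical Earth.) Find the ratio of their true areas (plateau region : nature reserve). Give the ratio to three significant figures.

Mercator's areal exaggeration is sec²φ; hence true area = (apparent area) · cos²φ.
True area of plateau region: 78200 × cos²(64.2°) = 78200 × 0.1894 = 14810 km².
True area of nature reserve: 215000 × cos²(14.7°) = 215000 × 0.9356 = 201200 km².
Ratio = 14810 / 201200 ≈ 0.0736.

0.0736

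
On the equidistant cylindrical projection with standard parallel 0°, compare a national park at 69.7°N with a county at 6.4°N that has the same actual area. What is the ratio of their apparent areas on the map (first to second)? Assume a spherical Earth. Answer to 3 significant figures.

In the plate carrée (x = Rλ, y = Rφ), meridians are true-scale (h = 1) and parallels are stretched by k = sec φ.
Areal scale at 69.7°: h·k = 1.000 × 2.882 = 2.882.
Areal scale at 6.4°: h·k = 1.000 × 1.006 = 1.006.
Ratio = 2.882/1.006 ≈ 2.86.

2.86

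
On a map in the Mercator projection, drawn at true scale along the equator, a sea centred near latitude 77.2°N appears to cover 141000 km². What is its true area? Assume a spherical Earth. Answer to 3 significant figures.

The Mercator projection is conformal; its linear scale factor is the same in every direction and equals sec φ = 1/cos φ.
Areal scale = k² = sec²φ = 1/cos²(77.2°) = 1/0.2215² = 20.37.
True area = apparent / (areal scale) = 141000 / 20.37 ≈ 6920 km².

6920 km²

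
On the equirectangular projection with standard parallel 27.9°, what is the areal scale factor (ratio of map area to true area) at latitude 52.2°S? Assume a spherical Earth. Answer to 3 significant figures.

1.44

In the equirectangular projection with standard parallel φ₀ = 27.9° (x = Rλ cos φ₀, y = Rφ), meridians are true-scale (h = 1) and the parallel scale is k = cos φ₀ / cos φ.
Areal scale = h·k = 1 × cos φ₀ / cos φ; at 52.2°, h = 1.000, k = 1.442, so h·k = 1.442.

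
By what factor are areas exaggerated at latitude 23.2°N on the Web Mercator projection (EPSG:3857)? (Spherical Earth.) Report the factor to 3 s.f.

Mercator is conformal, so the point scale is isotropic: h = k = sec φ = 1/cos φ.
Areal scale = k² = sec²φ = 1/cos²(23.2°) = 1/0.9191² = 1.184.

1.18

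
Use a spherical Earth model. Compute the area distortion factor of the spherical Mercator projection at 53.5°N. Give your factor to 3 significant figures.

The Mercator projection is conformal; its linear scale factor is the same in every direction and equals sec φ = 1/cos φ.
Areal scale = k² = sec²φ = 1/cos²(53.5°) = 1/0.5948² = 2.826.

2.83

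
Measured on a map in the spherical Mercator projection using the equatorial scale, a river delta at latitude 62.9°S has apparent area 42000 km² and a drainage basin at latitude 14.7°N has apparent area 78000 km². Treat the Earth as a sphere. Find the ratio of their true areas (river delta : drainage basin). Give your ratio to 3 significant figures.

0.119

Mercator's areal exaggeration is sec²φ; hence true area = (apparent area) · cos²φ.
True area of river delta: 42000 × cos²(62.9°) = 42000 × 0.2075 = 8716 km².
True area of drainage basin: 78000 × cos²(14.7°) = 78000 × 0.9356 = 72980 km².
Ratio = 8716 / 72980 ≈ 0.119.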